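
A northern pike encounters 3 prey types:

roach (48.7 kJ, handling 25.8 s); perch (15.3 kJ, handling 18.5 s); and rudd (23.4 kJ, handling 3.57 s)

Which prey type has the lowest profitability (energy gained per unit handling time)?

Profitability E/h (kJ/s): roach = 48.7/25.8 = 1.89, perch = 15.3/18.5 = 0.827, rudd = 23.4/3.57 = 6.55.
Ranked: rudd > roach > perch.

perch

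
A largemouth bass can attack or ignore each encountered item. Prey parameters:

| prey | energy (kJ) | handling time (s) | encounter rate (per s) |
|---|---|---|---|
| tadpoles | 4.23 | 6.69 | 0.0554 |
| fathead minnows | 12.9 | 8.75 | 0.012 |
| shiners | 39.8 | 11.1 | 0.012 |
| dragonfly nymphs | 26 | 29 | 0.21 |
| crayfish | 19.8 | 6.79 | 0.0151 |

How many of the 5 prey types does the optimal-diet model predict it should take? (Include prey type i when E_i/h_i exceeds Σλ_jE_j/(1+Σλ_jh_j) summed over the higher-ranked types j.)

4

E/h in descending order: shiners 3.59, crayfish 2.92, fathead minnows 1.47, dragonfly nymphs 0.897, tadpoles 0.632 kJ/s. The optimal diet is the largest prefix of this list for which every included type satisfies E_i/h_i > R on the types above it.
Rate on top 1: 0.4215. crayfish: 2.92 > 0.4215 → include.
Rate on top 2: 0.6284. fathead minnows: 1.47 > 0.6284 → include.
Rate on top 3: 0.6947. dragonfly nymphs: 0.897 > 0.6947 → include.
Rate on top 4: 0.8601. tadpoles: 0.632 < 0.8601 → exclude; stop.
Optimal diet: shiners, crayfish, fathead minnows, dragonfly nymphs — 4 of 5 types.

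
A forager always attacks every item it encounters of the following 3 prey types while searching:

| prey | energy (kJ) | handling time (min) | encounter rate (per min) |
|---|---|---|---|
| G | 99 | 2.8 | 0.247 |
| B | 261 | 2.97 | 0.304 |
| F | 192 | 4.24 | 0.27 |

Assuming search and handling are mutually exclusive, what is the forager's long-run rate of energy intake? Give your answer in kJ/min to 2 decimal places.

Energy encountered per unit search time: 0.247×99 + 0.304×261 + 0.27×192 = 155.6 kJ/min.
Handling time per unit search time: 0.247×2.8 + 0.304×2.97 + 0.27×4.24 = 2.739.
Rate = 155.6/(1 + 2.739) = 41.62 kJ/min.

41.62 kJ/min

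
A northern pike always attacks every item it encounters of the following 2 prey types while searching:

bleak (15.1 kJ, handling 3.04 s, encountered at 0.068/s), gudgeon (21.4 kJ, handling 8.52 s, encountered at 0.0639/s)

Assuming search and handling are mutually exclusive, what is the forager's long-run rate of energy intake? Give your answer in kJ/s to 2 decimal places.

1.37 kJ/s

Energy encountered per unit search time: 0.068×15.1 + 0.0639×21.4 = 2.394 kJ/s.
Handling time per unit search time: 0.068×3.04 + 0.0639×8.52 = 0.7511.
Rate = 2.394/(1 + 0.7511) = 1.367 kJ/s.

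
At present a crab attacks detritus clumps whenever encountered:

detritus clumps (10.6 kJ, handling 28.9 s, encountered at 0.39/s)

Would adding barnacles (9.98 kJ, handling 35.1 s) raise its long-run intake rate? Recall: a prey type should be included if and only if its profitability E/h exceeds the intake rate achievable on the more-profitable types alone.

No

Current rate: (0.39×10.6)/(1 + 0.39×28.9) = 0.3369 kJ/s.
Profitability of barnacles: 9.98/35.1 = 0.2843 kJ/s.
0.2843 < 0.3369, so adding barnacles would lower the average — exclude it.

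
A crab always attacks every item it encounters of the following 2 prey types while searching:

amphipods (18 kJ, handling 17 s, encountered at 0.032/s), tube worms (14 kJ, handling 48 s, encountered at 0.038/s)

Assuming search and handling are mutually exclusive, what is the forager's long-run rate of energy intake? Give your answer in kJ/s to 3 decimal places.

Energy encountered per unit search time: 0.032×18 + 0.038×14 = 1.108 kJ/s.
Handling time per unit search time: 0.032×17 + 0.038×48 = 2.368.
Rate = 1.108/(1 + 2.368) = 0.329 kJ/s.

0.329 kJ/s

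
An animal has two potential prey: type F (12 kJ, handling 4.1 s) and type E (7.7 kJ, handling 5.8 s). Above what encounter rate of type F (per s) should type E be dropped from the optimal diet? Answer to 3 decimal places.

0.202 per s

The zero-one rule: include type E iff E₂/h₂ > λE₁/(1+λh₁). Equality gives the switch point.
λE₁h₂ = E₂ + λE₂h₁ ⇒ λ = E₂/(E₁h₂ − E₂h₁) = 7.7/(69.6 − 31.57) = 0.2025 per s.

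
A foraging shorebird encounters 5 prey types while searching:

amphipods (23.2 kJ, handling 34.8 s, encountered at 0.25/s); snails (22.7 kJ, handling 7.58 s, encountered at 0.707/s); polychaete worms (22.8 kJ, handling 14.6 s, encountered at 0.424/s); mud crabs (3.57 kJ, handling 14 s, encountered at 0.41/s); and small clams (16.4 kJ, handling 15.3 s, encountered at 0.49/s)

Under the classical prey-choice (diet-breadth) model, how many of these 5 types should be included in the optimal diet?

1

Rank by E/h (kJ/s): snails 2.99, polychaete worms 1.56, small clams 1.07, amphipods 0.667, mud crabs 0.255. Include each in turn until the next type's E/h falls below the running intake rate.
Rate on top 1: 2.524. polychaete worms: 1.56 < 2.524 → exclude; stop.
Optimal diet: snails — 1 of 5 types.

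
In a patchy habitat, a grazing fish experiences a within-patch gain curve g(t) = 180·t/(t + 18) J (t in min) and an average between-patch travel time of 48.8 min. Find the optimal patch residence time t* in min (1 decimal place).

29.6 min

Maximise g(t)/(T+t): set derivative to zero → g'(t)(T+t) = g(t).
g'(t) = 180·18/(t + 18)². Setting 180·18/(t+18)² = 180t/[(t+18)(48.8+t)] gives 18(48.8+t) = t(t+18), so t² = 18×48.8 = 878.4.
t* = √878.4 = 29.64 min.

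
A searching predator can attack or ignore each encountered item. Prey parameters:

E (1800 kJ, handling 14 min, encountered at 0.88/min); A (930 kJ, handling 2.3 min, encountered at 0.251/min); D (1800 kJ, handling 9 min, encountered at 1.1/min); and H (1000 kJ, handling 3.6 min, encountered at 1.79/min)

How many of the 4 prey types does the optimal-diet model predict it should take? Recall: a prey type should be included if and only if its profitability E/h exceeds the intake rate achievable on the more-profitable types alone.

Rank by E/h (kJ/min): A 404, H 278, D 200, E 129. Include each in turn until the next type's E/h falls below the running intake rate.
Rate on top 1: 148. H: 278 > 148 → include.
Rate on top 2: 252.3. D: 200 < 252.3 → exclude; stop.
Optimal diet: A, H — 2 of 4 types.

2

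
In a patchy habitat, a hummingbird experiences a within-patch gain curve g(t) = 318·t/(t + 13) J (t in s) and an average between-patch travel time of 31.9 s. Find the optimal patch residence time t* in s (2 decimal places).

Optimal t* satisfies g'(t*) = g(t*)/(T + t*).
g'(t) = 318·13/(t + 13)². Setting 318·13/(t+13)² = 318t/[(t+13)(31.9+t)] gives 13(31.9+t) = t(t+13), so t² = 13×31.9 = 414.7.
t* = √414.7 = 20.36 s.

20.36 s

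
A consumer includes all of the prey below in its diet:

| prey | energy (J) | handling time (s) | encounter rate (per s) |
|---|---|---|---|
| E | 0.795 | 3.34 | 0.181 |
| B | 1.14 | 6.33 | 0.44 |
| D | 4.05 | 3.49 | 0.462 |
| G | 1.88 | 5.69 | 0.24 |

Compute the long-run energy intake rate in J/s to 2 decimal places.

R = Σλ_iE_i / (1 + Σλ_ih_i)
Numerator: 0.181×0.795 + 0.44×1.14 + 0.462×4.05 + 0.24×1.88 = 2.968
Denominator: 1 + 0.181×3.34 + 0.44×6.33 + 0.462×3.49 + 0.24×5.69 = 7.368
R = 2.968/7.368 = 0.4028 J/s

0.40 J/s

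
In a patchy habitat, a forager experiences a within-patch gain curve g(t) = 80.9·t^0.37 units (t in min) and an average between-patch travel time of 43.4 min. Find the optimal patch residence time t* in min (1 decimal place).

25.5 min

By the marginal value theorem, leave when the instantaneous gain rate g'(t) equals the habitat-wide average g(t)/(T + t).
g'(t) = 0.37·80.9·t^-0.63. Setting 0.37·80.9·t^-0.63 = 80.9·t^0.37/(43.4+t) gives 0.37(43.4+t) = t, so 0.63·t = 0.37×43.4.
t* = 0.37×43.4/0.63 = 25.49 min.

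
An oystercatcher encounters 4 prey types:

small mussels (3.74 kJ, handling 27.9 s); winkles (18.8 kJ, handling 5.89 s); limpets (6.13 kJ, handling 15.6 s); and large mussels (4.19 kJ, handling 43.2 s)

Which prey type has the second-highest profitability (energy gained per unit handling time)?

limpets

In descending order of E/h:
winkles: 18.8/5.89 = 3.19 kJ/s
limpets: 6.13/15.6 = 0.393 kJ/s
small mussels: 3.74/27.9 = 0.134 kJ/s
large mussels: 4.19/43.2 = 0.097 kJ/s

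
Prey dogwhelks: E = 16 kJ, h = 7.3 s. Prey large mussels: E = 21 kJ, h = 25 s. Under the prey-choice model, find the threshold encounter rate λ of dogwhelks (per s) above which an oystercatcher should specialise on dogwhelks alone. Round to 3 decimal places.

0.085 per s

At the threshold, the rate on dogwhelks alone equals the profitability of large mussels: λ·16/(1 + λ·7.3) = 21/25 = 0.84.
Rearranging, λ(16 − 0.84×7.3) = 0.84, so λ = 0.84/9.868 = 0.08512 per s.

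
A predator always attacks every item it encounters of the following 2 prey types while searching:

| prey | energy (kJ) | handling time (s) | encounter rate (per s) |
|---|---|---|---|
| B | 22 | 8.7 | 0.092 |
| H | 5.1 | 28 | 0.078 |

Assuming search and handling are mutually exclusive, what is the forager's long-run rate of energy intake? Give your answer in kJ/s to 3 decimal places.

Energy encountered per unit search time: 0.092×22 + 0.078×5.1 = 2.422 kJ/s.
Handling time per unit search time: 0.092×8.7 + 0.078×28 = 2.984.
Rate = 2.422/(1 + 2.984) = 0.6078 kJ/s.

0.608 kJ/s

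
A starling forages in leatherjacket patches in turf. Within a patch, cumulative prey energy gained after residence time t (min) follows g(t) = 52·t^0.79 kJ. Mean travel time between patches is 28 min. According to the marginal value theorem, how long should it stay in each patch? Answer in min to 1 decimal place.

105.3 min

Maximise g(t)/(T+t): set derivative to zero → g'(t)(T+t) = g(t).
g'(t) = 0.79·52·t^-0.21. Setting 0.79·52·t^-0.21 = 52·t^0.79/(28+t) gives 0.79(28+t) = t, so 0.21·t = 0.79×28.
t* = 0.79×28/0.21 = 105.3 min.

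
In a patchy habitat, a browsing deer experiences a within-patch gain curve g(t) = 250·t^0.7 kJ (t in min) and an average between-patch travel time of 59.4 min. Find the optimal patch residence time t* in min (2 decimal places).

By the marginal value theorem, leave when the instantaneous gain rate g'(t) equals the habitat-wide average g(t)/(T + t).
g'(t) = 0.7·250·t^-0.3. Setting 0.7·250·t^-0.3 = 250·t^0.7/(59.4+t) gives 0.7(59.4+t) = t, so 0.30·t = 0.7×59.4.
t* = 0.7×59.4/0.30 = 138.6 min.

138.60 min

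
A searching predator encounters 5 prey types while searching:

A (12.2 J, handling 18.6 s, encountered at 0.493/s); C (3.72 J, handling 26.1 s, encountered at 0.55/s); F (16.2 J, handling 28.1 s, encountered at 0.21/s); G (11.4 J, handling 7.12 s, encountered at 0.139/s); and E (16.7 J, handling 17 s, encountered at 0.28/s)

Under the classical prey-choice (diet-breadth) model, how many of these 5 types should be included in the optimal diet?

Rank by E/h (J/s): G 1.6, E 0.982, A 0.656, F 0.577, C 0.143. Include each in turn until the next type's E/h falls below the running intake rate.
Rate on top 1: 0.7964. E: 0.982 > 0.7964 → include.
Rate on top 2: 0.9275. A: 0.656 < 0.9275 → exclude; stop.
Optimal diet: G, E — 2 of 5 types.

2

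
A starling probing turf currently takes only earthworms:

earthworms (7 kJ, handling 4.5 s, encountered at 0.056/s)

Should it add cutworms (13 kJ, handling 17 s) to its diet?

Intake rate on the current diet: R = (0.056×7) / (1 + 0.056×4.5) = 0.392/1.252 = 0.3131 kJ/s.
cutworms: E/h = 13/17 = 0.7647 kJ/s.
Since 0.7647 > R, including cutworms increases the long-run rate.

Yes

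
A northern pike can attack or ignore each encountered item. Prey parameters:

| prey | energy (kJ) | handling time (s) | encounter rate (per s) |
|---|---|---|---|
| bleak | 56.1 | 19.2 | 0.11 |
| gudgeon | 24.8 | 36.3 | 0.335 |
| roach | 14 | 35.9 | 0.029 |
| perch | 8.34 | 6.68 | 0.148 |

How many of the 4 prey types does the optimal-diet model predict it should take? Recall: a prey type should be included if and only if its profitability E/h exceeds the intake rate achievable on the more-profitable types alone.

1

Profitabilities (E/h, kJ/s): bleak 2.92, perch 1.25, gudgeon 0.683, roach 0.39. Add prey in this order while the next type's profitability exceeds the intake rate on those already taken.
Rate on top 1: 1.983. perch: 1.25 < 1.983 → exclude; stop.
Optimal diet: bleak — 1 of 4 types.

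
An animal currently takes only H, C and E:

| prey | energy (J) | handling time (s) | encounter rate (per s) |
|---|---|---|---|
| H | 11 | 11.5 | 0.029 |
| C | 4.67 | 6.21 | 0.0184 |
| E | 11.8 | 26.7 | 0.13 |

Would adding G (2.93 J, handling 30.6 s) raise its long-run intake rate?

No

Current rate: (0.029×11 + 0.0184×4.67 + 0.13×11.8)/(1 + 0.029×11.5 + 0.0184×6.21 + 0.13×26.7) = 0.3942 J/s.
Profitability of G: 2.93/30.6 = 0.09575 J/s.
Since 0.09575 < R, time spent handling G is better spent searching.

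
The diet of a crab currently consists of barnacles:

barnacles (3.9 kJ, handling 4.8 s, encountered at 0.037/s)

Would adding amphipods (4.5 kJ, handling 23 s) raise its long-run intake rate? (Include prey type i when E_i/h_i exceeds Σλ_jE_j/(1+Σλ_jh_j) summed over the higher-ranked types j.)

Yes

On barnacles alone, R = ΣλE/(1+Σλh) = 0.1443/1.178 = 0.1225 kJ/s.
Profitability of amphipods: 4.5/23 = 0.1957 kJ/s.
0.1957 > 0.1225, so adding amphipods raises the average — include it.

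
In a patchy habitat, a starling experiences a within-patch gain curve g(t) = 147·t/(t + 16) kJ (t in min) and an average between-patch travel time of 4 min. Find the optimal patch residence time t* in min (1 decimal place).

8.0 min

Maximise g(t)/(T+t): set derivative to zero → g'(t)(T+t) = g(t).
g'(t) = 147·16/(t + 16)². Setting 147·16/(t+16)² = 147t/[(t+16)(4+t)] gives 16(4+t) = t(t+16), so t² = 16×4 = 64.
t* = √64 = 8 min.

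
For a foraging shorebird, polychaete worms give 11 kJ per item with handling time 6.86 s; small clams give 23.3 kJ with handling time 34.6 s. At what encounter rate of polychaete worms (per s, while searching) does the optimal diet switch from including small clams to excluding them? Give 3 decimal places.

The zero-one rule: include small clams iff E₂/h₂ > λE₁/(1+λh₁). Equality gives the switch point.
λE₁h₂ = E₂ + λE₂h₁ ⇒ λ = E₂/(E₁h₂ − E₂h₁) = 23.3/(380.6 − 159.8) = 0.1055 per s.

0.106 per s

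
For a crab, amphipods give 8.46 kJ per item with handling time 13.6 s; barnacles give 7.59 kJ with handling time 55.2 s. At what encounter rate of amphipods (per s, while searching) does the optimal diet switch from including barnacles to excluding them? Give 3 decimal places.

Drop barnacles once their profitability E₂/h₂ falls below the rate achievable on amphipods alone: E₂/h₂ = λE₁/(1 + λh₁).
Solve for λ: λE₁h₂ = E₂(1 + λh₁) → λ(E₁h₂ − E₂h₁) = E₂ → λ = E₂/(E₁h₂ − E₂h₁).
λ = 7.59/(8.46×55.2 − 7.59×13.6) = 7.59/363.8 = 0.02086 per s.

0.021 per s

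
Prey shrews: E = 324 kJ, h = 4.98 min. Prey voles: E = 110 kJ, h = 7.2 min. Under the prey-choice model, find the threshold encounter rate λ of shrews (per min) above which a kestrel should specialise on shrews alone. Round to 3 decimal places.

The zero-one rule: include voles iff E₂/h₂ > λE₁/(1+λh₁). Equality gives the switch point.
λE₁h₂ = E₂ + λE₂h₁ ⇒ λ = E₂/(E₁h₂ − E₂h₁) = 110/(2333 − 547.8) = 0.06162 per min.

0.062 per min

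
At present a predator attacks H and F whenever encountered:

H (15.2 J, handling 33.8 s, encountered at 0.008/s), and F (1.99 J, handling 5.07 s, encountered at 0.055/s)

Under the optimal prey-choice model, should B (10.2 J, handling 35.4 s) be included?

Yes

On H and F alone, R = ΣλE/(1+Σλh) = 0.2311/1.549 = 0.1491 J/s.
Profitability of B: 10.2/35.4 = 0.2881 J/s.
0.2881 > 0.1491, so adding B raises the average — include it.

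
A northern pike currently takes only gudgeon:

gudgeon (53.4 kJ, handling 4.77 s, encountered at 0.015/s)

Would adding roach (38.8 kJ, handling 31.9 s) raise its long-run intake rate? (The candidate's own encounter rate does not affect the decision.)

Current rate: (0.015×53.4)/(1 + 0.015×4.77) = 0.7475 kJ/s.
roach: E/h = 38.8/31.9 = 1.216 kJ/s.
1.216 > 0.7475, so adding roach raises the average — include it.

Yes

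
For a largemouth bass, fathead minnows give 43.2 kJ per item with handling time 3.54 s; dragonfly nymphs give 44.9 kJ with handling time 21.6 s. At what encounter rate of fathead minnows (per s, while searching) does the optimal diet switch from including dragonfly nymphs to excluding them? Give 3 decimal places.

The zero-one rule: include dragonfly nymphs iff E₂/h₂ > λE₁/(1+λh₁). Equality gives the switch point.
λE₁h₂ = E₂ + λE₂h₁ ⇒ λ = E₂/(E₁h₂ − E₂h₁) = 44.9/(933.1 − 158.9) = 0.058 per s.

0.058 per s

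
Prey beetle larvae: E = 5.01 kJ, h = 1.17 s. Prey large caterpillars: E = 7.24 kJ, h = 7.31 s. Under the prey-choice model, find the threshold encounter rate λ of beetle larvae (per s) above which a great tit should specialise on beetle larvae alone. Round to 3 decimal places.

At the threshold, the rate on beetle larvae alone equals the profitability of large caterpillars: λ·5.01/(1 + λ·1.17) = 7.24/7.31 = 0.9904.
Rearranging, λ(5.01 − 0.9904×1.17) = 0.9904, so λ = 0.9904/3.851 = 0.2572 per s.

0.257 per s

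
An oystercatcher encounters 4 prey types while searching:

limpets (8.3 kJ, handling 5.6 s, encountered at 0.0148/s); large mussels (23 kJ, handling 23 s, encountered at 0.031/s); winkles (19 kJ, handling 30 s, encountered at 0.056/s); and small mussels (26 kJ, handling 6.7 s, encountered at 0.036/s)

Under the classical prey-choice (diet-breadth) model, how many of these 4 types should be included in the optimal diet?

Profitabilities (E/h, kJ/s): small mussels 3.88, limpets 1.48, large mussels 1, winkles 0.633. Add prey in this order while the next type's profitability exceeds the intake rate on those already taken.
Rate on top 1: 0.7541. limpets: 1.48 > 0.7541 → include.
Rate on top 2: 0.7997. large mussels: 1 > 0.7997 → include.
Rate on top 3: 0.8698. winkles: 0.633 < 0.8698 → exclude; stop.
Optimal diet: small mussels, limpets, large mussels — 3 of 4 types.

3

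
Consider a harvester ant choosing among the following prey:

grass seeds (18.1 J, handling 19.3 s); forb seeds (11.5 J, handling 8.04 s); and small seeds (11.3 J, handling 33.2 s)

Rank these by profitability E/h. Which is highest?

In descending order of E/h:
forb seeds: 11.5/8.04 = 1.43 J/s
grass seeds: 18.1/19.3 = 0.938 J/s
small seeds: 11.3/33.2 = 0.34 J/s

forb seeds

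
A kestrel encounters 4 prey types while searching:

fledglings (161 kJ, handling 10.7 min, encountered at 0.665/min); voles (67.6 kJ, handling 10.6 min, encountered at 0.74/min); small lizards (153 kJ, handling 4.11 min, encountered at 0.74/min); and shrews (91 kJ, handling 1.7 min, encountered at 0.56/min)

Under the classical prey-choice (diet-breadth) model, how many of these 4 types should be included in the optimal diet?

2

Profitabilities (E/h, kJ/min): shrews 53.5, small lizards 37.2, fledglings 15, voles 6.38. Add prey in this order while the next type's profitability exceeds the intake rate on those already taken.
Rate on top 1: 26.11. small lizards: 37.2 > 26.11 → include.
Rate on top 2: 32.88. fledglings: 15 < 32.88 → exclude; stop.
Optimal diet: shrews, small lizards — 2 of 4 types.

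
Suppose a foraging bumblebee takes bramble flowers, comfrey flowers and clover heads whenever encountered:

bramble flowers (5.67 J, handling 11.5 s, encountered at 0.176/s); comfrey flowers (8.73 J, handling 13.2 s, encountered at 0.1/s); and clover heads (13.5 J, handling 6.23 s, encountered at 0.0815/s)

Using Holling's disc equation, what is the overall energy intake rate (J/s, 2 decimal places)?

Energy encountered per unit search time: 0.176×5.67 + 0.1×8.73 + 0.0815×13.5 = 2.971 J/s.
Handling time per unit search time: 0.176×11.5 + 0.1×13.2 + 0.0815×6.23 = 3.852.
Rate = 2.971/(1 + 3.852) = 0.6124 J/s.

0.61 J/s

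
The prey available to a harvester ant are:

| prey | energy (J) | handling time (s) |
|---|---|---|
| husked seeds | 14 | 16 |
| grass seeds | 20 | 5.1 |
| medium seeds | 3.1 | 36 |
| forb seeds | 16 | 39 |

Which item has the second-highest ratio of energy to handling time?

Profitability E/h (J/s): husked seeds = 14/16 = 0.875, grass seeds = 20/5.1 = 3.92, medium seeds = 3.1/36 = 0.0861, forb seeds = 16/39 = 0.41.
Ranked: grass seeds > husked seeds > forb seeds > medium seeds.

husked seeds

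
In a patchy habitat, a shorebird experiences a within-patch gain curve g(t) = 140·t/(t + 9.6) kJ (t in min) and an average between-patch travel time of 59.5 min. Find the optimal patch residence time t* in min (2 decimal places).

Maximise g(t)/(T+t): set derivative to zero → g'(t)(T+t) = g(t).
g'(t) = 140·9.6/(t + 9.6)². Setting 140·9.6/(t+9.6)² = 140t/[(t+9.6)(59.5+t)] gives 9.6(59.5+t) = t(t+9.6), so t² = 9.6×59.5 = 571.2.
t* = √571.2 = 23.9 min.

23.90 min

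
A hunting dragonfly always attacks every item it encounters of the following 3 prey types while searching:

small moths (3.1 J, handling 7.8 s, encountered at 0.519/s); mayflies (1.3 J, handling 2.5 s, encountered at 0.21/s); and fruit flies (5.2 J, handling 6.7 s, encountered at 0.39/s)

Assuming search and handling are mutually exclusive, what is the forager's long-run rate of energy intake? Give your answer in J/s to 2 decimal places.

R = (0.519×3.1 + 0.21×1.3 + 0.39×5.2) / (1 + 0.519×7.8 + 0.21×2.5 + 0.39×6.7) = 3.91/8.186 = 0.4776 J/s.

0.48 J/s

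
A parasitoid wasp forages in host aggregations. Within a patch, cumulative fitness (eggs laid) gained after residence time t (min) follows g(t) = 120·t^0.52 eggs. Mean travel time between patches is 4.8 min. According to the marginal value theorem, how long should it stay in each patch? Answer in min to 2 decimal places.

5.20 min

Maximise g(t)/(T+t): set derivative to zero → g'(t)(T+t) = g(t).
g'(t) = 0.52·120·t^-0.48. Setting 0.52·120·t^-0.48 = 120·t^0.52/(4.8+t) gives 0.52(4.8+t) = t, so 0.48·t = 0.52×4.8.
t* = 0.52×4.8/0.48 = 5.2 min.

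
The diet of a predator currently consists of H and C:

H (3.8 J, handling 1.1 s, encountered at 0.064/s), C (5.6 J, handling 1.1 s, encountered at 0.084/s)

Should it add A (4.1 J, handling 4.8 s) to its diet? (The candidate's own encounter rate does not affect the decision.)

Current rate: (0.064×3.8 + 0.084×5.6)/(1 + 0.064×1.1 + 0.084×1.1) = 0.6137 J/s.
A: E/h = 4.1/4.8 = 0.8542 J/s.
Since 0.8542 > R, including A increases the long-run rate.

Yes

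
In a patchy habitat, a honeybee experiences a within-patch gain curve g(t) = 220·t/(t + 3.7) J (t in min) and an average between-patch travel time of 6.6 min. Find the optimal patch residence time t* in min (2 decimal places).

4.94 min

Maximise g(t)/(T+t): set derivative to zero → g'(t)(T+t) = g(t).
g'(t) = 220·3.7/(t + 3.7)². Setting 220·3.7/(t+3.7)² = 220t/[(t+3.7)(6.6+t)] gives 3.7(6.6+t) = t(t+3.7), so t² = 3.7×6.6 = 24.42.
t* = √24.42 = 4.942 min.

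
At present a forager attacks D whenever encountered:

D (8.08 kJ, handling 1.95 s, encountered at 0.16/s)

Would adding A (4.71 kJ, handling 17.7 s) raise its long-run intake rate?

Intake rate on the current diet: R = (0.16×8.08) / (1 + 0.16×1.95) = 1.293/1.312 = 0.9854 kJ/s.
Profitability of A: 4.71/17.7 = 0.2661 kJ/s.
Since 0.2661 < R, time spent handling A is better spent searching.

No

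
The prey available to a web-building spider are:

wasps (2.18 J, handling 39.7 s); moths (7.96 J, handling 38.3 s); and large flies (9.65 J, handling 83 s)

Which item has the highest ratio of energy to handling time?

In descending order of E/h:
moths: 7.96/38.3 = 0.208 J/s
large flies: 9.65/83 = 0.116 J/s
wasps: 2.18/39.7 = 0.0549 J/s

moths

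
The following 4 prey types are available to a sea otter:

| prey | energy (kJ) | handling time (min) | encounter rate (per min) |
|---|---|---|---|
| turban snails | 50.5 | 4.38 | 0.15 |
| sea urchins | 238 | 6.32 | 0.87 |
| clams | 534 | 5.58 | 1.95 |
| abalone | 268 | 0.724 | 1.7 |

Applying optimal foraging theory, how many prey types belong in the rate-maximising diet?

1

Profitabilities (E/h, kJ/min): abalone 370, clams 95.7, sea urchins 37.7, turban snails 11.5. Add prey in this order while the next type's profitability exceeds the intake rate on those already taken.
Rate on top 1: 204.2. clams: 95.7 < 204.2 → exclude; stop.
Optimal diet: abalone — 1 of 4 types.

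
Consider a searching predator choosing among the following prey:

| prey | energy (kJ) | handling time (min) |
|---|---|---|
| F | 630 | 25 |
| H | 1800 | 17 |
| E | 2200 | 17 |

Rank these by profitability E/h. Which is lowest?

Profitability E/h (kJ/min): F = 630/25 = 25.2, H = 1800/17 = 106, E = 2200/17 = 129.
Ranked: E > H > F.

F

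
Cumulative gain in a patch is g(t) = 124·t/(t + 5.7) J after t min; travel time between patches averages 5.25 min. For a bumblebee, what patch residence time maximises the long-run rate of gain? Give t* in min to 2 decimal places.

5.47 min

Optimal t* satisfies g'(t*) = g(t*)/(T + t*).
g'(t) = 124·5.7/(t + 5.7)². Setting 124·5.7/(t+5.7)² = 124t/[(t+5.7)(5.25+t)] gives 5.7(5.25+t) = t(t+5.7), so t² = 5.7×5.25 = 29.93.
t* = √29.93 = 5.47 min.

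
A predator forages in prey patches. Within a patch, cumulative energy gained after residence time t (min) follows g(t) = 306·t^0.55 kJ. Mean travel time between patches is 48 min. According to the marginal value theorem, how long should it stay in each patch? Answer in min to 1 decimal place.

Maximise g(t)/(T+t): set derivative to zero → g'(t)(T+t) = g(t).
g'(t) = 0.55·306·t^-0.45. Setting 0.55·306·t^-0.45 = 306·t^0.55/(48+t) gives 0.55(48+t) = t, so 0.45·t = 0.55×48.
t* = 0.55×48/0.45 = 58.67 min.

58.7 min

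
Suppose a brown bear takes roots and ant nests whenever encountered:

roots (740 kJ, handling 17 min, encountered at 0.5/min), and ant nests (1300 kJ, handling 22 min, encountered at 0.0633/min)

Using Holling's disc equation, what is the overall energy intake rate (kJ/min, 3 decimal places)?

R = Σλ_iE_i / (1 + Σλ_ih_i)
Numerator: 0.5×740 + 0.0633×1300 = 452.3
Denominator: 1 + 0.5×17 + 0.0633×22 = 10.89
R = 452.3/10.89 = 41.52 kJ/min

41.523 kJ/min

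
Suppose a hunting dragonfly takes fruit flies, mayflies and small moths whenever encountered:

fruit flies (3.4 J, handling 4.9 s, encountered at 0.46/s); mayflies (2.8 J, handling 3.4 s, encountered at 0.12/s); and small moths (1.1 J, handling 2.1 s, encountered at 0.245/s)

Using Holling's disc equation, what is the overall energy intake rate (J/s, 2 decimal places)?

R = Σλ_iE_i / (1 + Σλ_ih_i)
Numerator: 0.46×3.4 + 0.12×2.8 + 0.245×1.1 = 2.17
Denominator: 1 + 0.46×4.9 + 0.12×3.4 + 0.245×2.1 = 4.177
R = 2.17/4.177 = 0.5195 J/s

0.52 J/s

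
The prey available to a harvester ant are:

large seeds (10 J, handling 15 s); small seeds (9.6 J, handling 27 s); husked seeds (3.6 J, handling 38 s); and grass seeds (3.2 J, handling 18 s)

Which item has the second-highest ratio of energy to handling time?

small seeds

Profitability E/h (J/s): large seeds = 10/15 = 0.667, small seeds = 9.6/27 = 0.356, husked seeds = 3.6/38 = 0.0947, grass seeds = 3.2/18 = 0.178.
Ranked: large seeds > small seeds > grass seeds > husked seeds.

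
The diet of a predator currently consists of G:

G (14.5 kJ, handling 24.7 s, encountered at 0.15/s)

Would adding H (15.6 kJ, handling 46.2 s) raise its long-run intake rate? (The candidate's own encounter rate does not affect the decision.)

Intake rate on the current diet: R = (0.15×14.5) / (1 + 0.15×24.7) = 2.175/4.705 = 0.4623 kJ/s.
Profitability of H: 15.6/46.2 = 0.3377 kJ/s.
0.3377 < 0.4623, so adding H would lower the average — exclude it.

No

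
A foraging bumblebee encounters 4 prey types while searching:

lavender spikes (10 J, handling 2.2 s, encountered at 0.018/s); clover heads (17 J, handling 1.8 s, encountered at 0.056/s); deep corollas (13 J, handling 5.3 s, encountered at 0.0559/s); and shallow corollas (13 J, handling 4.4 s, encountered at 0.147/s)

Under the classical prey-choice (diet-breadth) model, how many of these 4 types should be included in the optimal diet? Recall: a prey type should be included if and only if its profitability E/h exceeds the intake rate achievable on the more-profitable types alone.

4

Profitabilities (E/h, J/s): clover heads 9.44, lavender spikes 4.55, shallow corollas 2.95, deep corollas 2.45. Add prey in this order while the next type's profitability exceeds the intake rate on those already taken.
Rate on top 1: 0.8648. lavender spikes: 4.55 > 0.8648 → include.
Rate on top 2: 0.9926. shallow corollas: 2.95 > 0.9926 → include.
Rate on top 3: 1.703. deep corollas: 2.45 > 1.703 → include.
Optimal diet: clover heads, lavender spikes, shallow corollas, deep corollas — 4 of 4 types.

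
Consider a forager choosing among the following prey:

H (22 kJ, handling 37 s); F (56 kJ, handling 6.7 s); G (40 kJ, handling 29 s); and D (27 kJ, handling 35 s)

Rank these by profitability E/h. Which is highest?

Profitability E/h (kJ/s): H = 22/37 = 0.595, F = 56/6.7 = 8.36, G = 40/29 = 1.38, D = 27/35 = 0.771.
Ranked: F > G > D > H.

F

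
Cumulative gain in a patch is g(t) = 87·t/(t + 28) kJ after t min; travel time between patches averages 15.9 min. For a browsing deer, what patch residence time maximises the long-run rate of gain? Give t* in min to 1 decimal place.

Maximise g(t)/(T+t): set derivative to zero → g'(t)(T+t) = g(t).
g'(t) = 87·28/(t + 28)². Setting 87·28/(t+28)² = 87t/[(t+28)(15.9+t)] gives 28(15.9+t) = t(t+28), so t² = 28×15.9 = 445.2.
t* = √445.2 = 21.1 min.

21.1 min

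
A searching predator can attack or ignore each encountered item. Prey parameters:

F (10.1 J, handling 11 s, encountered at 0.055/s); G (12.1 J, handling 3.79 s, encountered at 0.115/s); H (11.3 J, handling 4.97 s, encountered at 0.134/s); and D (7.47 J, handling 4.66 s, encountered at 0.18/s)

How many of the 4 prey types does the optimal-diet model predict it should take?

Rank by E/h (J/s): G 3.19, H 2.27, D 1.6, F 0.918. Include each in turn until the next type's E/h falls below the running intake rate.
Rate on top 1: 0.9691. H: 2.27 > 0.9691 → include.
Rate on top 2: 1.382. D: 1.6 > 1.382 → include.
Rate on top 3: 1.445. F: 0.918 < 1.445 → exclude; stop.
Optimal diet: G, H, D — 3 of 4 types.

3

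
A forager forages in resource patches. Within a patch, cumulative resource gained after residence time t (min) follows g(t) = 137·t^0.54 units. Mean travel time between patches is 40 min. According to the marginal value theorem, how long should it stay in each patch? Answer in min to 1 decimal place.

47.0 min

Optimal t* satisfies g'(t*) = g(t*)/(T + t*).
g'(t) = 0.54·137·t^-0.46. Setting 0.54·137·t^-0.46 = 137·t^0.54/(40+t) gives 0.54(40+t) = t, so 0.46·t = 0.54×40.
t* = 0.54×40/0.46 = 46.96 min.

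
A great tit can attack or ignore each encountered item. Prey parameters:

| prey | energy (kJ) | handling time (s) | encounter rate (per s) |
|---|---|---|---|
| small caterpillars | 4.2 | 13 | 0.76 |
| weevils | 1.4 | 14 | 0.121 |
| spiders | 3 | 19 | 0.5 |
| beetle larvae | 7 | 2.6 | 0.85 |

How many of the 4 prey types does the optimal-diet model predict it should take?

1

E/h in descending order: beetle larvae 2.69, small caterpillars 0.323, spiders 0.158, weevils 0.1 kJ/s. The optimal diet is the largest prefix of this list for which every included type satisfies E_i/h_i > R on the types above it.
Rate on top 1: 1.854. small caterpillars: 0.323 < 1.854 → exclude; stop.
Optimal diet: beetle larvae — 1 of 4 types.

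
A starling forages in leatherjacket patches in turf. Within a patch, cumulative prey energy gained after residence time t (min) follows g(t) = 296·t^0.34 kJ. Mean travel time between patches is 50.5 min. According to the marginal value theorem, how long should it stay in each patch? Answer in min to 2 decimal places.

Optimal t* satisfies g'(t*) = g(t*)/(T + t*).
g'(t) = 0.34·296·t^-0.66. Setting 0.34·296·t^-0.66 = 296·t^0.34/(50.5+t) gives 0.34(50.5+t) = t, so 0.66·t = 0.34×50.5.
t* = 0.34×50.5/0.66 = 26.02 min.

26.02 min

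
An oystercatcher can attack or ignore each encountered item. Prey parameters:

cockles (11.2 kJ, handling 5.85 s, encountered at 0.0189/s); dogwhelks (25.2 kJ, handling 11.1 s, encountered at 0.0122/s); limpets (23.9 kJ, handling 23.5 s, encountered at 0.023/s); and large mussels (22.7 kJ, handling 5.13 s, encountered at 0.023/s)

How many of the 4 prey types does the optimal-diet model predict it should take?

4

Rank by E/h (kJ/s): large mussels 4.42, dogwhelks 2.27, cockles 1.91, limpets 1.02. Include each in turn until the next type's E/h falls below the running intake rate.
Rate on top 1: 0.467. dogwhelks: 2.27 > 0.467 → include.
Rate on top 2: 0.6618. cockles: 1.91 > 0.6618 → include.
Rate on top 3: 0.7634. limpets: 1.02 > 0.7634 → include.
Optimal diet: large mussels, dogwhelks, cockles, limpets — 4 of 4 types.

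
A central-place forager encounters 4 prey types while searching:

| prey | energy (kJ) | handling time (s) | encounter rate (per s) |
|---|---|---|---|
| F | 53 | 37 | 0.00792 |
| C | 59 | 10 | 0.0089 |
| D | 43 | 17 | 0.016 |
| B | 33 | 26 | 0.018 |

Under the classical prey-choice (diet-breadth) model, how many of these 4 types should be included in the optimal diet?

Profitabilities (E/h, kJ/s): C 5.9, D 2.53, F 1.43, B 1.27. Add prey in this order while the next type's profitability exceeds the intake rate on those already taken.
Rate on top 1: 0.4822. D: 2.53 > 0.4822 → include.
Rate on top 2: 0.8913. F: 1.43 > 0.8913 → include.
Rate on top 3: 0.9872. B: 1.27 > 0.9872 → include.
Optimal diet: C, D, F, B — 4 of 4 types.

4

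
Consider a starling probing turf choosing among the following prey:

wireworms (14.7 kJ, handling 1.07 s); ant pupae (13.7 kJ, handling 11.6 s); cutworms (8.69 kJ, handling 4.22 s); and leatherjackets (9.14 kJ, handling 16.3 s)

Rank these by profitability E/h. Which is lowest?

In descending order of E/h:
wireworms: 14.7/1.07 = 13.7 kJ/s
cutworms: 8.69/4.22 = 2.06 kJ/s
ant pupae: 13.7/11.6 = 1.18 kJ/s
leatherjackets: 9.14/16.3 = 0.561 kJ/s

leatherjackets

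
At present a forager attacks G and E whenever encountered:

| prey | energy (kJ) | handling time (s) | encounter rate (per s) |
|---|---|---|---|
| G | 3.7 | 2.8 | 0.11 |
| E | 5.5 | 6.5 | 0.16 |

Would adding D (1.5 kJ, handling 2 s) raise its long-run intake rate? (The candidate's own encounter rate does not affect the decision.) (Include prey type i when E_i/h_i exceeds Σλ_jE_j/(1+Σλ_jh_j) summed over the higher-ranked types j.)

Yes

Current rate: (0.11×3.7 + 0.16×5.5)/(1 + 0.11×2.8 + 0.16×6.5) = 0.5481 kJ/s.
D: E/h = 1.5/2 = 0.75 kJ/s.
0.75 > 0.5481, so adding D raises the average — include it.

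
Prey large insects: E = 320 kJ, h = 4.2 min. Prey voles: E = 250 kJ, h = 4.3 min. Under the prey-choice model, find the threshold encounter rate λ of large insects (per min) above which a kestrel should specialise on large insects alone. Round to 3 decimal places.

The zero-one rule: include voles iff E₂/h₂ > λE₁/(1+λh₁). Equality gives the switch point.
λE₁h₂ = E₂ + λE₂h₁ ⇒ λ = E₂/(E₁h₂ − E₂h₁) = 250/(1376 − 1050) = 0.7669 per min.

0.767 per min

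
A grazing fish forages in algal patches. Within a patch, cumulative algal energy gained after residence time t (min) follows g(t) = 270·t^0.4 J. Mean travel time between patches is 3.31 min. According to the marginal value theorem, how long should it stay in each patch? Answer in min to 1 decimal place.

2.2 min

Optimal t* satisfies g'(t*) = g(t*)/(T + t*).
g'(t) = 0.4·270·t^-0.6. Setting 0.4·270·t^-0.6 = 270·t^0.4/(3.31+t) gives 0.4(3.31+t) = t, so 0.60·t = 0.4×3.31.
t* = 0.4×3.31/0.60 = 2.207 min.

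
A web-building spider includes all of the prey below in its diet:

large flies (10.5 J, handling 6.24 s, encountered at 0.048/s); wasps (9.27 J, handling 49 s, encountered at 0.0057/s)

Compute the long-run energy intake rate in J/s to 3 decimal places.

0.353 J/s

R = Σλ_iE_i / (1 + Σλ_ih_i)
Numerator: 0.048×10.5 + 0.0057×9.27 = 0.5568
Denominator: 1 + 0.048×6.24 + 0.0057×49 = 1.579
R = 0.5568/1.579 = 0.3527 J/s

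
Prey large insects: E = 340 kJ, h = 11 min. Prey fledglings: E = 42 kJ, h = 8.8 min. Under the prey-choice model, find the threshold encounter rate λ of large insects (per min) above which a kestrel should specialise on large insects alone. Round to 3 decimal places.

Drop fledglings once their profitability E₂/h₂ falls below the rate achievable on large insects alone: E₂/h₂ = λE₁/(1 + λh₁).
Solve for λ: λE₁h₂ = E₂(1 + λh₁) → λ(E₁h₂ − E₂h₁) = E₂ → λ = E₂/(E₁h₂ − E₂h₁).
λ = 42/(340×8.8 − 42×11) = 42/2530 = 0.0166 per min.

0.017 per min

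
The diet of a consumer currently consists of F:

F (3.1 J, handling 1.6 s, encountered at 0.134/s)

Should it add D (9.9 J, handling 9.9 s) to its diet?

Current rate: (0.134×3.1)/(1 + 0.134×1.6) = 0.3421 J/s.
Profitability of D: 9.9/9.9 = 1 J/s.
Since 1 > R, including D increases the long-run rate.

Yes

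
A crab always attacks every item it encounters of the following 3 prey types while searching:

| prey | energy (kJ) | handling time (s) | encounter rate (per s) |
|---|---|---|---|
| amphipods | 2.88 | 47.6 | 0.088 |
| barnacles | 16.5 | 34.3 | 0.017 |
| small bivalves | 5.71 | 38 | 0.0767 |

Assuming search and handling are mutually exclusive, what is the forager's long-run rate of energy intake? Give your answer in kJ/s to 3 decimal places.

0.112 kJ/s

R = Σλ_iE_i / (1 + Σλ_ih_i)
Numerator: 0.088×2.88 + 0.017×16.5 + 0.0767×5.71 = 0.9719
Denominator: 1 + 0.088×47.6 + 0.017×34.3 + 0.0767×38 = 8.686
R = 0.9719/8.686 = 0.1119 kJ/s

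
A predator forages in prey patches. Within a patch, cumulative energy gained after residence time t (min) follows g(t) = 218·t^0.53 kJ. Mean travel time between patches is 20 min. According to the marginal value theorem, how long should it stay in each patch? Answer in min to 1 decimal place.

22.6 min

By the marginal value theorem, leave when the instantaneous gain rate g'(t) equals the habitat-wide average g(t)/(T + t).
g'(t) = 0.53·218·t^-0.47. Setting 0.53·218·t^-0.47 = 218·t^0.53/(20+t) gives 0.53(20+t) = t, so 0.47·t = 0.53×20.
t* = 0.53×20/0.47 = 22.55 min.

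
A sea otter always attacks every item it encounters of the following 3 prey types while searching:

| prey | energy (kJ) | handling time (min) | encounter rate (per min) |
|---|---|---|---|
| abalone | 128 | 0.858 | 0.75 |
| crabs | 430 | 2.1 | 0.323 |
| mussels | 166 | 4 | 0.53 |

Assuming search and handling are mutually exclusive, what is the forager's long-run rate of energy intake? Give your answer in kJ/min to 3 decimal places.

R = Σλ_iE_i / (1 + Σλ_ih_i)
Numerator: 0.75×128 + 0.323×430 + 0.53×166 = 322.9
Denominator: 1 + 0.75×0.858 + 0.323×2.1 + 0.53×4 = 4.442
R = 322.9/4.442 = 72.69 kJ/min

72.689 kJ/min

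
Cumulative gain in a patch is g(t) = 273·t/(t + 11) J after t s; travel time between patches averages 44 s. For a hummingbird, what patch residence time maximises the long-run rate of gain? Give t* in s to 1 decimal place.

22.0 s

By the marginal value theorem, leave when the instantaneous gain rate g'(t) equals the habitat-wide average g(t)/(T + t).
g'(t) = 273·11/(t + 11)². Setting 273·11/(t+11)² = 273t/[(t+11)(44+t)] gives 11(44+t) = t(t+11), so t² = 11×44 = 484.
t* = √484 = 22 s.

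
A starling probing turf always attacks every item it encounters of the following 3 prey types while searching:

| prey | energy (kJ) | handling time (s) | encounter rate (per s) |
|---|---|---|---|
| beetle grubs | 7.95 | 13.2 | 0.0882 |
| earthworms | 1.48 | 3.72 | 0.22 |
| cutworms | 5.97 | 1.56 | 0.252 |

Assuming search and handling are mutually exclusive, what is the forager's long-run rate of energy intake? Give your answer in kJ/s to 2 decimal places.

0.75 kJ/s

R = Σλ_iE_i / (1 + Σλ_ih_i)
Numerator: 0.0882×7.95 + 0.22×1.48 + 0.252×5.97 = 2.531
Denominator: 1 + 0.0882×13.2 + 0.22×3.72 + 0.252×1.56 = 3.376
R = 2.531/3.376 = 0.7498 kJ/s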